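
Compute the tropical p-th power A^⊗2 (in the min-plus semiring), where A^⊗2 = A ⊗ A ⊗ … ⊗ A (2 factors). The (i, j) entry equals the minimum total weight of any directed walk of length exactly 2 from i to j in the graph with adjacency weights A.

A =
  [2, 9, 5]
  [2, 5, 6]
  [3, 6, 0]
A^⊗2 =
  [4, 11, 5]
  [4, 10, 6]
  [3, 6, 0]

Each entry (A^⊗2)_ij equals the minimum over all length-2 walks i = v_0 → v_1 → … → v_2 = j of Σ_t A[v_t][v_{t+1}]. For example, for (i, j) = (0, 2) we minimise over 3 possible intermediate vertex sequences; the minimum is 5, attained along the walk 0 → 2 → 2.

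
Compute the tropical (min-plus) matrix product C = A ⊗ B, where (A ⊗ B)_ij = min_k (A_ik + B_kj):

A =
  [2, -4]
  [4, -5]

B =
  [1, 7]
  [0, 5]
A ⊗ B =
  [-4, 1]
  [-5, 0]

Apply the min-plus product entry-by-entry:
  C[0][0] = min over k of (A[0][0] + B[0][0] = 2 + 1 = 3, A[0][1] + B[1][0] = -4 + 0 = -4) = -4 (attained at k = 1)
  C[0][1] = min over k of (A[0][0] + B[0][1] = 2 + 7 = 9, A[0][1] + B[1][1] = -4 + 5 = 1) = 1 (attained at k = 1)
  C[1][0] = min over k of (A[1][0] + B[0][0] = 4 + 1 = 5, A[1][1] + B[1][0] = -5 + 0 = -5) = -5 (attained at k = 1)
  C[1][1] = min over k of (A[1][0] + B[0][1] = 4 + 7 = 11, A[1][1] + B[1][1] = -5 + 5 = 0) = 0 (attained at k = 1)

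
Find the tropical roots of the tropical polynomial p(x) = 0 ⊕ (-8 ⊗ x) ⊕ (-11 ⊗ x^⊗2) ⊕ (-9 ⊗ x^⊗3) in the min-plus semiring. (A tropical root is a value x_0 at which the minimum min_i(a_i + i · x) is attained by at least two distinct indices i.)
Roots: {-2, 3, 8}

Each tropical root is a break point of the lower envelope of the lines y = a_i + i · x (there are 4 lines, with slopes 0, 1, ..., 3). Only the lines that attain the minimum somewhere contribute to roots; other lines are dominated. Here the surviving (envelope) indices are i = 3, i = 2, i = 1, i = 0.
Intersections between consecutive envelope lines give the roots: for adjacent envelope indices i < j the intersection is x = (a_i − a_j) / (j − i). Reading off the sorted break points: {-2, 3, 8}.
Verification: at each break x_0, at least two indices attain the minimum of min_i(a_i + i · x_0).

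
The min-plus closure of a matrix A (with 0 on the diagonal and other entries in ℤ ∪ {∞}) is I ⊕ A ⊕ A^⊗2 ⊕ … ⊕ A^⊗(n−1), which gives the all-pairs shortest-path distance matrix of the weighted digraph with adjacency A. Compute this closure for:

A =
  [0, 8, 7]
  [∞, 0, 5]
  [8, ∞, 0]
Closure =
  [0, 8, 7]
  [13, 0, 5]
  [8, 16, 0]

This is the Floyd-Warshall all-pairs shortest-path computation. For each intermediate vertex k = 0, 1, …, 2, update dist[i][j] ← min(dist[i][j], dist[i][k] + dist[k][j]). The final matrix gives, for each (i, j), the minimum total weight of any directed path from i to j (possibly empty when i = j).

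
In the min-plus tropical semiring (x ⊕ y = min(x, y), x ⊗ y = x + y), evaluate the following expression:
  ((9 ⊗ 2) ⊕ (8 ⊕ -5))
((9 ⊗ 2) ⊕ (8 ⊕ -5)) = -5

Expand innermost to outermost. Recall ⊕ takes the minimum of its arguments and ⊗ takes their sum. Working out the expression ((9 ⊗ 2) ⊕ (8 ⊕ -5)) gives -5.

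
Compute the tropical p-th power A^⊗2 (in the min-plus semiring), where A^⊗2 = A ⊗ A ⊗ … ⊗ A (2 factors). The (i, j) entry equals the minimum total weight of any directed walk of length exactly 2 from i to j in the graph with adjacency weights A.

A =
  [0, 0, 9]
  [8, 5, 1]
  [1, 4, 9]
A^⊗2 =
  [0, 0, 1]
  [2, 5, 6]
  [1, 1, 5]

Each entry (A^⊗2)_ij equals the minimum over all length-2 walks i = v_0 → v_1 → … → v_2 = j of Σ_t A[v_t][v_{t+1}]. For example, for (i, j) = (0, 2) we minimise over 3 possible intermediate vertex sequences; the minimum is 1, attained along the walk 0 → 1 → 2.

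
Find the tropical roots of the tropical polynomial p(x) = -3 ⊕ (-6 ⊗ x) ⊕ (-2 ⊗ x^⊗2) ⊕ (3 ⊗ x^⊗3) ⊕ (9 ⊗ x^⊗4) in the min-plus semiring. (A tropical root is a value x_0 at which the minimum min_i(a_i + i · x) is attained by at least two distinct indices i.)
Roots: {-6, -5, -4, 3}

Each tropical root is a break point of the lower envelope of the lines y = a_i + i · x (there are 5 lines, with slopes 0, 1, ..., 4). Only the lines that attain the minimum somewhere contribute to roots; other lines are dominated. Here the surviving (envelope) indices are i = 4, i = 3, i = 2, i = 1, i = 0.
Intersections between consecutive envelope lines give the roots: for adjacent envelope indices i < j the intersection is x = (a_i − a_j) / (j − i). Reading off the sorted break points: {-6, -5, -4, 3}.
Verification: at each break x_0, at least two indices attain the minimum of min_i(a_i + i · x_0).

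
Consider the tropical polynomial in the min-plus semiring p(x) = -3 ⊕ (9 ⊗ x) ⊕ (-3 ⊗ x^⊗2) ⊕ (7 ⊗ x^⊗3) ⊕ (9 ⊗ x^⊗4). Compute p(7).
p(7) = -3

A tropical monomial a ⊗ x^⊗i evaluates to a + i · x. Evaluating each term at x = 7:
  Term 0 contributes -3 + 0 · 7 = -3
  Term 1 contributes 9 + 1 · 7 = 16
  Term 2 contributes -3 + 2 · 7 = 11
  Term 3 contributes 7 + 3 · 7 = 28
  Term 4 contributes 9 + 4 · 7 = 37
p(7) = ⊕ of these = min[-3, 16, 11, 28, 37] = -3.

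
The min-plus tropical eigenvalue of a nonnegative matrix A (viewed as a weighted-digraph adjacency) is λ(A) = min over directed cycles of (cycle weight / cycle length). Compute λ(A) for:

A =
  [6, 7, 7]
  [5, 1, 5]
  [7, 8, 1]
λ(A) = 1

Enumerate directed cycles and compute their means (weight / length). Sample:
  cycle 0 → 0: weight = 6, length = 1, mean = 6/1 ≈ 6.000
  cycle 1 → 1: weight = 1, length = 1, mean = 1/1 ≈ 1.000
  cycle 2 → 2: weight = 1, length = 1, mean = 1/1 ≈ 1.000
  cycle 0 → 1 → 0: weight = 12, length = 2, mean = 12/2 ≈ 6.000
  cycle 0 → 2 → 0: weight = 14, length = 2, mean = 14/2 ≈ 7.000
  cycle 1 → 0 → 1: weight = 12, length = 2, mean = 12/2 ≈ 6.000
Minimum mean = 1.000, attained e.g. along the cycle 1 → 1 with weight 1 and length 1. So λ(A) = 1/1 = 1.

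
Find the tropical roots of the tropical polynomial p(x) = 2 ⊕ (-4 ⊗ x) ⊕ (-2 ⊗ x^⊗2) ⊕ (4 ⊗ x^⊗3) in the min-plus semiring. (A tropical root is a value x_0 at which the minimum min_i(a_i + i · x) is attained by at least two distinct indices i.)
Roots: {-6, -2, 6}

Each tropical root is a break point of the lower envelope of the lines y = a_i + i · x (there are 4 lines, with slopes 0, 1, ..., 3). Only the lines that attain the minimum somewhere contribute to roots; other lines are dominated. Here the surviving (envelope) indices are i = 3, i = 2, i = 1, i = 0.
Intersections between consecutive envelope lines give the roots: for adjacent envelope indices i < j the intersection is x = (a_i − a_j) / (j − i). Reading off the sorted break points: {-6, -2, 6}.
Verification: at each break x_0, at least two indices attain the minimum of min_i(a_i + i · x_0).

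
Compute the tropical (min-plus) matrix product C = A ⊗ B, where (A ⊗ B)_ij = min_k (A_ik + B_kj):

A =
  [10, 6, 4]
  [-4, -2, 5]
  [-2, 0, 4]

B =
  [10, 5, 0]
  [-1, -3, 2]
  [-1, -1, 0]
A ⊗ B =
  [3, 3, 4]
  [-3, -5, -4]
  [-1, -3, -2]

Apply the min-plus product entry-by-entry:
  C[0][0] = min over k of (A[0][0] + B[0][0] = 10 + 10 = 20, A[0][1] + B[1][0] = 6 + -1 = 5, A[0][2] + B[2][0] = 4 + -1 = 3) = 3 (attained at k = 2)
  C[0][1] = min over k of (A[0][0] + B[0][1] = 10 + 5 = 15, A[0][1] + B[1][1] = 6 + -3 = 3, A[0][2] + B[2][1] = 4 + -1 = 3) = 3 (attained at k = 1)
  C[0][2] = min over k of (A[0][0] + B[0][2] = 10 + 0 = 10, A[0][1] + B[1][2] = 6 + 2 = 8, A[0][2] + B[2][2] = 4 + 0 = 4) = 4 (attained at k = 2)
  C[1][0] = min over k of (A[1][0] + B[0][0] = -4 + 10 = 6, A[1][1] + B[1][0] = -2 + -1 = -3, A[1][2] + B[2][0] = 5 + -1 = 4) = -3 (attained at k = 1)
  C[1][1] = min over k of (A[1][0] + B[0][1] = -4 + 5 = 1, A[1][1] + B[1][1] = -2 + -3 = -5, A[1][2] + B[2][1] = 5 + -1 = 4) = -5 (attained at k = 1)
  C[1][2] = min over k of (A[1][0] + B[0][2] = -4 + 0 = -4, A[1][1] + B[1][2] = -2 + 2 = 0, A[1][2] + B[2][2] = 5 + 0 = 5) = -4 (attained at k = 0)
  C[2][0] = min over k of (A[2][0] + B[0][0] = -2 + 10 = 8, A[2][1] + B[1][0] = 0 + -1 = -1, A[2][2] + B[2][0] = 4 + -1 = 3) = -1 (attained at k = 1)
  C[2][1] = min over k of (A[2][0] + B[0][1] = -2 + 5 = 3, A[2][1] + B[1][1] = 0 + -3 = -3, A[2][2] + B[2][1] = 4 + -1 = 3) = -3 (attained at k = 1)
  C[2][2] = min over k of (A[2][0] + B[0][2] = -2 + 0 = -2, A[2][1] + B[1][2] = 0 + 2 = 2, A[2][2] + B[2][2] = 4 + 0 = 4) = -2 (attained at k = 0)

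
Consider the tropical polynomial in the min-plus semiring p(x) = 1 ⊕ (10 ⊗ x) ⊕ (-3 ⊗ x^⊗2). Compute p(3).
p(3) = 1

A tropical monomial a ⊗ x^⊗i evaluates to a + i · x. Evaluating each term at x = 3:
  Term 0 contributes 1 + 0 · 3 = 1
  Term 1 contributes 10 + 1 · 3 = 13
  Term 2 contributes -3 + 2 · 3 = 3
p(3) = ⊕ of these = min[1, 13, 3] = 1.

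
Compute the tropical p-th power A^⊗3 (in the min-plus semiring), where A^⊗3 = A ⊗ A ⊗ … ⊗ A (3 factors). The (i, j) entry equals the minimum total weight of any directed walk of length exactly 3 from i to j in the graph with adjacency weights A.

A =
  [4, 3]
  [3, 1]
A^⊗3 =
  [7, 5]
  [5, 3]

Each entry (A^⊗3)_ij equals the minimum over all length-3 walks i = v_0 → v_1 → … → v_3 = j of Σ_t A[v_t][v_{t+1}]. For example, for (i, j) = (0, 1) we minimise over 4 possible intermediate vertex sequences; the minimum is 5, attained along the walk 0 → 1 → 1 → 1.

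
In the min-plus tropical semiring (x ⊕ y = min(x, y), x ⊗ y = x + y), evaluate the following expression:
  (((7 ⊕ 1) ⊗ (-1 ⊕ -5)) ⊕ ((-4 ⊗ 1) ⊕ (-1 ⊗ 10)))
(((7 ⊕ 1) ⊗ (-1 ⊕ -5)) ⊕ ((-4 ⊗ 1) ⊕ (-1 ⊗ 10))) = -4

Expand innermost to outermost. Recall ⊕ takes the minimum of its arguments and ⊗ takes their sum. Working out the expression (((7 ⊕ 1) ⊗ (-1 ⊕ -5)) ⊕ ((-4 ⊗ 1) ⊕ (-1 ⊗ 10))) gives -4.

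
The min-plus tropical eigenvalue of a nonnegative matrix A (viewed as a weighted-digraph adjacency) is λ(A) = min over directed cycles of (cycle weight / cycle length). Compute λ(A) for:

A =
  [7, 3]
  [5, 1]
λ(A) = 1

Enumerate directed cycles and compute their means (weight / length). Sample:
  cycle 0 → 0: weight = 7, length = 1, mean = 7/1 ≈ 7.000
  cycle 1 → 1: weight = 1, length = 1, mean = 1/1 ≈ 1.000
  cycle 0 → 1 → 0: weight = 8, length = 2, mean = 8/2 ≈ 4.000
  cycle 1 → 0 → 1: weight = 8, length = 2, mean = 8/2 ≈ 4.000
Minimum mean = 1.000, attained e.g. along the cycle 1 → 1 with weight 1 and length 1. So λ(A) = 1/1 = 1.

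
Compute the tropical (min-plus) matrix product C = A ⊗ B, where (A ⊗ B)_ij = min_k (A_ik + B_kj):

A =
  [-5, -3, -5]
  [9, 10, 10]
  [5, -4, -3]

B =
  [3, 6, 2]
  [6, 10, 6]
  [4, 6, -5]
A ⊗ B =
  [-2, 1, -10]
  [12, 15, 5]
  [1, 3, -8]

Apply the min-plus product entry-by-entry:
  C[0][0] = min over k of (A[0][0] + B[0][0] = -5 + 3 = -2, A[0][1] + B[1][0] = -3 + 6 = 3, A[0][2] + B[2][0] = -5 + 4 = -1) = -2 (attained at k = 0)
  C[0][1] = min over k of (A[0][0] + B[0][1] = -5 + 6 = 1, A[0][1] + B[1][1] = -3 + 10 = 7, A[0][2] + B[2][1] = -5 + 6 = 1) = 1 (attained at k = 0)
  C[0][2] = min over k of (A[0][0] + B[0][2] = -5 + 2 = -3, A[0][1] + B[1][2] = -3 + 6 = 3, A[0][2] + B[2][2] = -5 + -5 = -10) = -10 (attained at k = 2)
  C[1][0] = min over k of (A[1][0] + B[0][0] = 9 + 3 = 12, A[1][1] + B[1][0] = 10 + 6 = 16, A[1][2] + B[2][0] = 10 + 4 = 14) = 12 (attained at k = 0)
  C[1][1] = min over k of (A[1][0] + B[0][1] = 9 + 6 = 15, A[1][1] + B[1][1] = 10 + 10 = 20, A[1][2] + B[2][1] = 10 + 6 = 16) = 15 (attained at k = 0)
  C[1][2] = min over k of (A[1][0] + B[0][2] = 9 + 2 = 11, A[1][1] + B[1][2] = 10 + 6 = 16, A[1][2] + B[2][2] = 10 + -5 = 5) = 5 (attained at k = 2)
  C[2][0] = min over k of (A[2][0] + B[0][0] = 5 + 3 = 8, A[2][1] + B[1][0] = -4 + 6 = 2, A[2][2] + B[2][0] = -3 + 4 = 1) = 1 (attained at k = 2)
  C[2][1] = min over k of (A[2][0] + B[0][1] = 5 + 6 = 11, A[2][1] + B[1][1] = -4 + 10 = 6, A[2][2] + B[2][1] = -3 + 6 = 3) = 3 (attained at k = 2)
  C[2][2] = min over k of (A[2][0] + B[0][2] = 5 + 2 = 7, A[2][1] + B[1][2] = -4 + 6 = 2, A[2][2] + B[2][2] = -3 + -5 = -8) = -8 (attained at k = 2)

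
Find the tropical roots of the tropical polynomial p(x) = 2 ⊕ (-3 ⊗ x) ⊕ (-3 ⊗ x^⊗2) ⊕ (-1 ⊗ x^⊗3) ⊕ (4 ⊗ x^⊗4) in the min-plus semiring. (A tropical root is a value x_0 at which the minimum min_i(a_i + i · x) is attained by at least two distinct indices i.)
Roots: {-5, -2, 0, 5}

Each tropical root is a break point of the lower envelope of the lines y = a_i + i · x (there are 5 lines, with slopes 0, 1, ..., 4). Only the lines that attain the minimum somewhere contribute to roots; other lines are dominated. Here the surviving (envelope) indices are i = 4, i = 3, i = 2, i = 1, i = 0.
Intersections between consecutive envelope lines give the roots: for adjacent envelope indices i < j the intersection is x = (a_i − a_j) / (j − i). Reading off the sorted break points: {-5, -2, 0, 5}.
Verification: at each break x_0, at least two indices attain the minimum of min_i(a_i + i · x_0).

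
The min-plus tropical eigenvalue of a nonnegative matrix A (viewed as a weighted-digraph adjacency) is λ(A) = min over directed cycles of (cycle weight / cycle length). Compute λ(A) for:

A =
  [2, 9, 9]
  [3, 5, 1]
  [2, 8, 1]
λ(A) = 1

Enumerate directed cycles and compute their means (weight / length). Sample:
  cycle 0 → 0: weight = 2, length = 1, mean = 2/1 ≈ 2.000
  cycle 1 → 1: weight = 5, length = 1, mean = 5/1 ≈ 5.000
  cycle 2 → 2: weight = 1, length = 1, mean = 1/1 ≈ 1.000
  cycle 0 → 1 → 0: weight = 12, length = 2, mean = 12/2 ≈ 6.000
  cycle 0 → 2 → 0: weight = 11, length = 2, mean = 11/2 ≈ 5.500
  cycle 1 → 0 → 1: weight = 12, length = 2, mean = 12/2 ≈ 6.000
Minimum mean = 1.000, attained e.g. along the cycle 2 → 2 with weight 1 and length 1. So λ(A) = 1/1 = 1.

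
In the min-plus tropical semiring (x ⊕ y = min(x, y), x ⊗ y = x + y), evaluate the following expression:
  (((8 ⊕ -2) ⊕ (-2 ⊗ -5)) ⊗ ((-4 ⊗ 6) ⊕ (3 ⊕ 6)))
(((8 ⊕ -2) ⊕ (-2 ⊗ -5)) ⊗ ((-4 ⊗ 6) ⊕ (3 ⊕ 6))) = -5

Expand innermost to outermost. Recall ⊕ takes the minimum of its arguments and ⊗ takes their sum. Working out the expression (((8 ⊕ -2) ⊕ (-2 ⊗ -5)) ⊗ ((-4 ⊗ 6) ⊕ (3 ⊕ 6))) gives -5.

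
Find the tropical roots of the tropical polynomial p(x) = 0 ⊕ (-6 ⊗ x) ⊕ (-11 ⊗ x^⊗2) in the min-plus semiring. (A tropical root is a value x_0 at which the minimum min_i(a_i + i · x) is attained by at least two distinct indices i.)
Roots: {5, 6}

Each tropical root is a break point of the lower envelope of the lines y = a_i + i · x (there are 3 lines, with slopes 0, 1, ..., 2). Only the lines that attain the minimum somewhere contribute to roots; other lines are dominated. Here the surviving (envelope) indices are i = 2, i = 1, i = 0.
Intersections between consecutive envelope lines give the roots: for adjacent envelope indices i < j the intersection is x = (a_i − a_j) / (j − i). Reading off the sorted break points: {5, 6}.
Verification: at each break x_0, at least two indices attain the minimum of min_i(a_i + i · x_0).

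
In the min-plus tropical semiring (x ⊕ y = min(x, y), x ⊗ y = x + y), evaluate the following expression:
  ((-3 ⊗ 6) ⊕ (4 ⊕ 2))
((-3 ⊗ 6) ⊕ (4 ⊕ 2)) = 2

Expand innermost to outermost. Recall ⊕ takes the minimum of its arguments and ⊗ takes their sum. Working out the expression ((-3 ⊗ 6) ⊕ (4 ⊕ 2)) gives 2.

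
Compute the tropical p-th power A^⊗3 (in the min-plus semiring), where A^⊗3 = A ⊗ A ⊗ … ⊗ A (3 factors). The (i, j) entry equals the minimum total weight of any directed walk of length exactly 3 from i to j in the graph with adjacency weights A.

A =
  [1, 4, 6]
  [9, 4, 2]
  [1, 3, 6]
A^⊗3 =
  [3, 6, 7]
  [4, 7, 7]
  [3, 6, 7]

Each entry (A^⊗3)_ij equals the minimum over all length-3 walks i = v_0 → v_1 → … → v_3 = j of Σ_t A[v_t][v_{t+1}]. For example, for (i, j) = (0, 2) we minimise over 9 possible intermediate vertex sequences; the minimum is 7, attained along the walk 0 → 0 → 1 → 2.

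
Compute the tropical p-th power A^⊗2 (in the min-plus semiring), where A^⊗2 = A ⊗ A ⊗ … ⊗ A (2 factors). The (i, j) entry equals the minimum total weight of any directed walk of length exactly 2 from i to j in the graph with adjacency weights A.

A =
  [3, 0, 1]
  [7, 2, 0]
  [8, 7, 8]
A^⊗2 =
  [6, 2, 0]
  [8, 4, 2]
  [11, 8, 7]

Each entry (A^⊗2)_ij equals the minimum over all length-2 walks i = v_0 → v_1 → … → v_2 = j of Σ_t A[v_t][v_{t+1}]. For example, for (i, j) = (0, 2) we minimise over 3 possible intermediate vertex sequences; the minimum is 0, attained along the walk 0 → 1 → 2.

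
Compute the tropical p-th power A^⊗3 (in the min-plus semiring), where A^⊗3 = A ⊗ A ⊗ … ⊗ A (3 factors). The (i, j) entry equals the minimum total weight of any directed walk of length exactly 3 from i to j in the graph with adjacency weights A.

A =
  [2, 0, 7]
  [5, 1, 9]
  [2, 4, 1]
A^⊗3 =
  [6, 2, 9]
  [7, 3, 11]
  [4, 3, 3]

Each entry (A^⊗3)_ij equals the minimum over all length-3 walks i = v_0 → v_1 → … → v_3 = j of Σ_t A[v_t][v_{t+1}]. For example, for (i, j) = (0, 2) we minimise over 9 possible intermediate vertex sequences; the minimum is 9, attained along the walk 0 → 2 → 2 → 2.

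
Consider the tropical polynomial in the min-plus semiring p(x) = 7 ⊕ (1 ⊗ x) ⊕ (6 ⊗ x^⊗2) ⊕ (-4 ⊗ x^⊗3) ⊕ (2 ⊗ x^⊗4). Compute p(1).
p(1) = -1

A tropical monomial a ⊗ x^⊗i evaluates to a + i · x. Evaluating each term at x = 1:
  Term 0 contributes 7 + 0 · 1 = 7
  Term 1 contributes 1 + 1 · 1 = 2
  Term 2 contributes 6 + 2 · 1 = 8
  Term 3 contributes -4 + 3 · 1 = -1
  Term 4 contributes 2 + 4 · 1 = 6
p(1) = ⊕ of these = min[7, 2, 8, -1, 6] = -1.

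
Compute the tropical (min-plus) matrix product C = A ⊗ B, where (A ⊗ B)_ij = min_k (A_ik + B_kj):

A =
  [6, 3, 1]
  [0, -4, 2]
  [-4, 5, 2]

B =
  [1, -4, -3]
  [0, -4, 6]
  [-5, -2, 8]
A ⊗ B =
  [-4, -1, 3]
  [-4, -8, -3]
  [-3, -8, -7]

Apply the min-plus product entry-by-entry:
  C[0][0] = min over k of (A[0][0] + B[0][0] = 6 + 1 = 7, A[0][1] + B[1][0] = 3 + 0 = 3, A[0][2] + B[2][0] = 1 + -5 = -4) = -4 (attained at k = 2)
  C[0][1] = min over k of (A[0][0] + B[0][1] = 6 + -4 = 2, A[0][1] + B[1][1] = 3 + -4 = -1, A[0][2] + B[2][1] = 1 + -2 = -1) = -1 (attained at k = 1)
  C[0][2] = min over k of (A[0][0] + B[0][2] = 6 + -3 = 3, A[0][1] + B[1][2] = 3 + 6 = 9, A[0][2] + B[2][2] = 1 + 8 = 9) = 3 (attained at k = 0)
  C[1][0] = min over k of (A[1][0] + B[0][0] = 0 + 1 = 1, A[1][1] + B[1][0] = -4 + 0 = -4, A[1][2] + B[2][0] = 2 + -5 = -3) = -4 (attained at k = 1)
  C[1][1] = min over k of (A[1][0] + B[0][1] = 0 + -4 = -4, A[1][1] + B[1][1] = -4 + -4 = -8, A[1][2] + B[2][1] = 2 + -2 = 0) = -8 (attained at k = 1)
  C[1][2] = min over k of (A[1][0] + B[0][2] = 0 + -3 = -3, A[1][1] + B[1][2] = -4 + 6 = 2, A[1][2] + B[2][2] = 2 + 8 = 10) = -3 (attained at k = 0)
  C[2][0] = min over k of (A[2][0] + B[0][0] = -4 + 1 = -3, A[2][1] + B[1][0] = 5 + 0 = 5, A[2][2] + B[2][0] = 2 + -5 = -3) = -3 (attained at k = 0)
  C[2][1] = min over k of (A[2][0] + B[0][1] = -4 + -4 = -8, A[2][1] + B[1][1] = 5 + -4 = 1, A[2][2] + B[2][1] = 2 + -2 = 0) = -8 (attained at k = 0)
  C[2][2] = min over k of (A[2][0] + B[0][2] = -4 + -3 = -7, A[2][1] + B[1][2] = 5 + 6 = 11, A[2][2] + B[2][2] = 2 + 8 = 10) = -7 (attained at k = 0)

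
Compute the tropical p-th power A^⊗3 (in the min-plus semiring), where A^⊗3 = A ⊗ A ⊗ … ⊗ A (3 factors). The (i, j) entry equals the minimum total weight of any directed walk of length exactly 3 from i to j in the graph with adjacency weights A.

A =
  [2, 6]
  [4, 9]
A^⊗3 =
  [6, 10]
  [8, 12]

Each entry (A^⊗3)_ij equals the minimum over all length-3 walks i = v_0 → v_1 → … → v_3 = j of Σ_t A[v_t][v_{t+1}]. For example, for (i, j) = (0, 1) we minimise over 4 possible intermediate vertex sequences; the minimum is 10, attained along the walk 0 → 0 → 0 → 1.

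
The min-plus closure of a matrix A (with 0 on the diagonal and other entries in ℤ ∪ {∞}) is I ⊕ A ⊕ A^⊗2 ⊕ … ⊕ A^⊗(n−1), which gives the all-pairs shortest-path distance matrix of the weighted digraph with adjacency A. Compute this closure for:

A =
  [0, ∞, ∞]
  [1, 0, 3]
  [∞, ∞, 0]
Closure =
  [0, ∞, ∞]
  [1, 0, 3]
  [∞, ∞, 0]

This is the Floyd-Warshall all-pairs shortest-path computation. For each intermediate vertex k = 0, 1, …, 2, update dist[i][j] ← min(dist[i][j], dist[i][k] + dist[k][j]). The final matrix gives, for each (i, j), the minimum total weight of any directed path from i to j (possibly empty when i = j).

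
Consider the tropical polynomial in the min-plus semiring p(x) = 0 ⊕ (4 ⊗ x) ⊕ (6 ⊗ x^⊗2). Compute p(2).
p(2) = 0

A tropical monomial a ⊗ x^⊗i evaluates to a + i · x. Evaluating each term at x = 2:
  Term 0 contributes 0 + 0 · 2 = 0
  Term 1 contributes 4 + 1 · 2 = 6
  Term 2 contributes 6 + 2 · 2 = 10
p(2) = ⊕ of these = min[0, 6, 10] = 0.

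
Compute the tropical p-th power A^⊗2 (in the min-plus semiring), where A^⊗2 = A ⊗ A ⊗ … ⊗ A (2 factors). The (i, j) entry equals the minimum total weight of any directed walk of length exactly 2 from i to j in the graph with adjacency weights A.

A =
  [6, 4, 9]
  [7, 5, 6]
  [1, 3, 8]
A^⊗2 =
  [10, 9, 10]
  [7, 9, 11]
  [7, 5, 9]

Each entry (A^⊗2)_ij equals the minimum over all length-2 walks i = v_0 → v_1 → … → v_2 = j of Σ_t A[v_t][v_{t+1}]. For example, for (i, j) = (0, 2) we minimise over 3 possible intermediate vertex sequences; the minimum is 10, attained along the walk 0 → 1 → 2.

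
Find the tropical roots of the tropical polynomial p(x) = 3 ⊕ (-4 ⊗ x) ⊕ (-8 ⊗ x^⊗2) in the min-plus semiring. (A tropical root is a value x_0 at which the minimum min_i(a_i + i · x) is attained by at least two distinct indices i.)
Roots: {4, 7}

Each tropical root is a break point of the lower envelope of the lines y = a_i + i · x (there are 3 lines, with slopes 0, 1, ..., 2). Only the lines that attain the minimum somewhere contribute to roots; other lines are dominated. Here the surviving (envelope) indices are i = 2, i = 1, i = 0.
Intersections between consecutive envelope lines give the roots: for adjacent envelope indices i < j the intersection is x = (a_i − a_j) / (j − i). Reading off the sorted break points: {4, 7}.
Verification: at each break x_0, at least two indices attain the minimum of min_i(a_i + i · x_0).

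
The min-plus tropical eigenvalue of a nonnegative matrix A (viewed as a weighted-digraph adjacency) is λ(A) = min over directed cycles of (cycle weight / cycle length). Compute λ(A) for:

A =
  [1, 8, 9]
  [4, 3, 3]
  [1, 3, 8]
λ(A) = 1

Enumerate directed cycles and compute their means (weight / length). Sample:
  cycle 0 → 0: weight = 1, length = 1, mean = 1/1 ≈ 1.000
  cycle 1 → 1: weight = 3, length = 1, mean = 3/1 ≈ 3.000
  cycle 2 → 2: weight = 8, length = 1, mean = 8/1 ≈ 8.000
  cycle 0 → 1 → 0: weight = 12, length = 2, mean = 12/2 ≈ 6.000
  cycle 0 → 2 → 0: weight = 10, length = 2, mean = 10/2 ≈ 5.000
  cycle 1 → 0 → 1: weight = 12, length = 2, mean = 12/2 ≈ 6.000
Minimum mean = 1.000, attained e.g. along the cycle 0 → 0 with weight 1 and length 1. So λ(A) = 1/1 = 1.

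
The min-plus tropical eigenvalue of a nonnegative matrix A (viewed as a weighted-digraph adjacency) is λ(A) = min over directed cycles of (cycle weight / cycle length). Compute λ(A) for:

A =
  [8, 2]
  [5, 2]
λ(A) = 2

Enumerate directed cycles and compute their means (weight / length). Sample:
  cycle 0 → 0: weight = 8, length = 1, mean = 8/1 ≈ 8.000
  cycle 1 → 1: weight = 2, length = 1, mean = 2/1 ≈ 2.000
  cycle 0 → 1 → 0: weight = 7, length = 2, mean = 7/2 ≈ 3.500
  cycle 1 → 0 → 1: weight = 7, length = 2, mean = 7/2 ≈ 3.500
Minimum mean = 2.000, attained e.g. along the cycle 1 → 1 with weight 2 and length 1. So λ(A) = 2/1 = 2.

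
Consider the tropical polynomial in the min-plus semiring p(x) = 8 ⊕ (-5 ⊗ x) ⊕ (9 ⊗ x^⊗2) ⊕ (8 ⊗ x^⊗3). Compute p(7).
p(7) = 2

A tropical monomial a ⊗ x^⊗i evaluates to a + i · x. Evaluating each term at x = 7:
  Term 0 contributes 8 + 0 · 7 = 8
  Term 1 contributes -5 + 1 · 7 = 2
  Term 2 contributes 9 + 2 · 7 = 23
  Term 3 contributes 8 + 3 · 7 = 29
p(7) = ⊕ of these = min[8, 2, 23, 29] = 2.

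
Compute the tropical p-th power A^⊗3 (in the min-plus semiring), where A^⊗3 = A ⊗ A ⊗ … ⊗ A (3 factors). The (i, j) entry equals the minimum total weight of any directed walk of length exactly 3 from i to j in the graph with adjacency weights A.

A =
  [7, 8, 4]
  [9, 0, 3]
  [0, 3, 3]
A^⊗3 =
  [7, 7, 8]
  [3, 0, 3]
  [4, 3, 6]

Each entry (A^⊗3)_ij equals the minimum over all length-3 walks i = v_0 → v_1 → … → v_3 = j of Σ_t A[v_t][v_{t+1}]. For example, for (i, j) = (0, 2) we minimise over 9 possible intermediate vertex sequences; the minimum is 8, attained along the walk 0 → 2 → 0 → 2.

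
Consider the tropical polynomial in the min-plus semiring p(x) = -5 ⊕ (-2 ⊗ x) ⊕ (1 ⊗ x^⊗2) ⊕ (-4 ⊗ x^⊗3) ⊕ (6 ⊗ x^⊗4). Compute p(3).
p(3) = -5

A tropical monomial a ⊗ x^⊗i evaluates to a + i · x. Evaluating each term at x = 3:
  Term 0 contributes -5 + 0 · 3 = -5
  Term 1 contributes -2 + 1 · 3 = 1
  Term 2 contributes 1 + 2 · 3 = 7
  Term 3 contributes -4 + 3 · 3 = 5
  Term 4 contributes 6 + 4 · 3 = 18
p(3) = ⊕ of these = min[-5, 1, 7, 5, 18] = -5.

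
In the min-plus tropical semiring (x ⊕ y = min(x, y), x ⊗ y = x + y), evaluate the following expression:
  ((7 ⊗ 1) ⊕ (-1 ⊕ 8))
((7 ⊗ 1) ⊕ (-1 ⊕ 8)) = -1

Expand innermost to outermost. Recall ⊕ takes the minimum of its arguments and ⊗ takes their sum. Working out the expression ((7 ⊗ 1) ⊕ (-1 ⊕ 8)) gives -1.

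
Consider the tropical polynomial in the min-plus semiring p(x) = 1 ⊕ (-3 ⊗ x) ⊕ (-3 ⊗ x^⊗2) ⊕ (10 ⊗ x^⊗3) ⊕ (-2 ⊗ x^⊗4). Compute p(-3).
p(-3) = -14

A tropical monomial a ⊗ x^⊗i evaluates to a + i · x. Evaluating each term at x = -3:
  Term 0 contributes 1 + 0 · -3 = 1
  Term 1 contributes -3 + 1 · -3 = -6
  Term 2 contributes -3 + 2 · -3 = -9
  Term 3 contributes 10 + 3 · -3 = 1
  Term 4 contributes -2 + 4 · -3 = -14
p(-3) = ⊕ of these = min[1, -6, -9, 1, -14] = -14.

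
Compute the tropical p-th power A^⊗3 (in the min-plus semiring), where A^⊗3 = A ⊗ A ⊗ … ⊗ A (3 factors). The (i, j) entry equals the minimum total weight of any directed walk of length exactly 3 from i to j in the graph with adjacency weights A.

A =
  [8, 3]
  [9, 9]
A^⊗3 =
  [20, 15]
  [21, 20]

Each entry (A^⊗3)_ij equals the minimum over all length-3 walks i = v_0 → v_1 → … → v_3 = j of Σ_t A[v_t][v_{t+1}]. For example, for (i, j) = (0, 1) we minimise over 4 possible intermediate vertex sequences; the minimum is 15, attained along the walk 0 → 1 → 0 → 1.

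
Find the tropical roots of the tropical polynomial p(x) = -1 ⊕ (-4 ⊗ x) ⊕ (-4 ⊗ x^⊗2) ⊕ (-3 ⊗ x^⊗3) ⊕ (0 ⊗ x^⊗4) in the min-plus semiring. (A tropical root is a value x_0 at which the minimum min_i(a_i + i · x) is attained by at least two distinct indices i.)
Roots: {-3, -1, 0, 3}

Each tropical root is a break point of the lower envelope of the lines y = a_i + i · x (there are 5 lines, with slopes 0, 1, ..., 4). Only the lines that attain the minimum somewhere contribute to roots; other lines are dominated. Here the surviving (envelope) indices are i = 4, i = 3, i = 2, i = 1, i = 0.
Intersections between consecutive envelope lines give the roots: for adjacent envelope indices i < j the intersection is x = (a_i − a_j) / (j − i). Reading off the sorted break points: {-3, -1, 0, 3}.
Verification: at each break x_0, at least two indices attain the minimum of min_i(a_i + i · x_0).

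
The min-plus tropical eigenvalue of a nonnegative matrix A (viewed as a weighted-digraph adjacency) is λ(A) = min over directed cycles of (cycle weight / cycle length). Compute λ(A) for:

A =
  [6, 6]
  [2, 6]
λ(A) = 4

Enumerate directed cycles and compute their means (weight / length). Sample:
  cycle 0 → 0: weight = 6, length = 1, mean = 6/1 ≈ 6.000
  cycle 1 → 1: weight = 6, length = 1, mean = 6/1 ≈ 6.000
  cycle 0 → 1 → 0: weight = 8, length = 2, mean = 8/2 ≈ 4.000
  cycle 1 → 0 → 1: weight = 8, length = 2, mean = 8/2 ≈ 4.000
Minimum mean = 4.000, attained e.g. along the cycle 0 → 1 → 0 with weight 8 and length 2. So λ(A) = 8/2 = 4.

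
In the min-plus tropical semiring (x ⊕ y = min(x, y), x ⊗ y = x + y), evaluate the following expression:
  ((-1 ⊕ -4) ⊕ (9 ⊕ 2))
((-1 ⊕ -4) ⊕ (9 ⊕ 2)) = -4

Expand innermost to outermost. Recall ⊕ takes the minimum of its arguments and ⊗ takes their sum. Working out the expression ((-1 ⊕ -4) ⊕ (9 ⊕ 2)) gives -4.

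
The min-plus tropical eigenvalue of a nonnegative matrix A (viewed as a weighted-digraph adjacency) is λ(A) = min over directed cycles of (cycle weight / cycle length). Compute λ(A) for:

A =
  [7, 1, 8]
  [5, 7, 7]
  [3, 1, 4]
λ(A) = 3

Enumerate directed cycles and compute their means (weight / length). Sample:
  cycle 0 → 0: weight = 7, length = 1, mean = 7/1 ≈ 7.000
  cycle 1 → 1: weight = 7, length = 1, mean = 7/1 ≈ 7.000
  cycle 2 → 2: weight = 4, length = 1, mean = 4/1 ≈ 4.000
  cycle 0 → 1 → 0: weight = 6, length = 2, mean = 6/2 ≈ 3.000
  cycle 0 → 2 → 0: weight = 11, length = 2, mean = 11/2 ≈ 5.500
  cycle 1 → 0 → 1: weight = 6, length = 2, mean = 6/2 ≈ 3.000
Minimum mean = 3.000, attained e.g. along the cycle 0 → 1 → 0 with weight 6 and length 2. So λ(A) = 6/2 = 3.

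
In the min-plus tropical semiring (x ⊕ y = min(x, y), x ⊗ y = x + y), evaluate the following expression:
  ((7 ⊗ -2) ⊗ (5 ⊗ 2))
((7 ⊗ -2) ⊗ (5 ⊗ 2)) = 12

Expand innermost to outermost. Recall ⊕ takes the minimum of its arguments and ⊗ takes their sum. Working out the expression ((7 ⊗ -2) ⊗ (5 ⊗ 2)) gives 12.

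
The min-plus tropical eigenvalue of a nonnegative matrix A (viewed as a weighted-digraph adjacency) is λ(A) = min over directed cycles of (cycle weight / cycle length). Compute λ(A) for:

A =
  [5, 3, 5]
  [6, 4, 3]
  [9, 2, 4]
λ(A) = 5/2

Enumerate directed cycles and compute their means (weight / length). Sample:
  cycle 0 → 0: weight = 5, length = 1, mean = 5/1 ≈ 5.000
  cycle 1 → 1: weight = 4, length = 1, mean = 4/1 ≈ 4.000
  cycle 2 → 2: weight = 4, length = 1, mean = 4/1 ≈ 4.000
  cycle 0 → 1 → 0: weight = 9, length = 2, mean = 9/2 ≈ 4.500
  cycle 0 → 2 → 0: weight = 14, length = 2, mean = 14/2 ≈ 7.000
  cycle 1 → 0 → 1: weight = 9, length = 2, mean = 9/2 ≈ 4.500
Minimum mean = 2.500, attained e.g. along the cycle 1 → 2 → 1 with weight 5 and length 2. So λ(A) = 5/2 = 5/2.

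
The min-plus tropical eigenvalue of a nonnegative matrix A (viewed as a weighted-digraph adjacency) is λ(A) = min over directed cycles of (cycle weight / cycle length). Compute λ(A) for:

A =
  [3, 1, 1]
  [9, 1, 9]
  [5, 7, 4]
λ(A) = 1

Enumerate directed cycles and compute their means (weight / length). Sample:
  cycle 0 → 0: weight = 3, length = 1, mean = 3/1 ≈ 3.000
  cycle 1 → 1: weight = 1, length = 1, mean = 1/1 ≈ 1.000
  cycle 2 → 2: weight = 4, length = 1, mean = 4/1 ≈ 4.000
  cycle 0 → 1 → 0: weight = 10, length = 2, mean = 10/2 ≈ 5.000
  cycle 0 → 2 → 0: weight = 6, length = 2, mean = 6/2 ≈ 3.000
  cycle 1 → 0 → 1: weight = 10, length = 2, mean = 10/2 ≈ 5.000
Minimum mean = 1.000, attained e.g. along the cycle 1 → 1 with weight 1 and length 1. So λ(A) = 1/1 = 1.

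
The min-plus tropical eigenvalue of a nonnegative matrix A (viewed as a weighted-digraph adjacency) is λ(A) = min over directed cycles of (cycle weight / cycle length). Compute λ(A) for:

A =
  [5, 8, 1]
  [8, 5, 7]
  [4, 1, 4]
λ(A) = 5/2

Enumerate directed cycles and compute their means (weight / length). Sample:
  cycle 0 → 0: weight = 5, length = 1, mean = 5/1 ≈ 5.000
  cycle 1 → 1: weight = 5, length = 1, mean = 5/1 ≈ 5.000
  cycle 2 → 2: weight = 4, length = 1, mean = 4/1 ≈ 4.000
  cycle 0 → 1 → 0: weight = 16, length = 2, mean = 16/2 ≈ 8.000
  cycle 0 → 2 → 0: weight = 5, length = 2, mean = 5/2 ≈ 2.500
  cycle 1 → 0 → 1: weight = 16, length = 2, mean = 16/2 ≈ 8.000
Minimum mean = 2.500, attained e.g. along the cycle 0 → 2 → 0 with weight 5 and length 2. So λ(A) = 5/2 = 5/2.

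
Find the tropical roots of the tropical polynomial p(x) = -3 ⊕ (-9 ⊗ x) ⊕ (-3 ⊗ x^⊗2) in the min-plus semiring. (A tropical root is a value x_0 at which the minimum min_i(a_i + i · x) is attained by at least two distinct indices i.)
Roots: {-6, 6}

Each tropical root is a break point of the lower envelope of the lines y = a_i + i · x (there are 3 lines, with slopes 0, 1, ..., 2). Only the lines that attain the minimum somewhere contribute to roots; other lines are dominated. Here the surviving (envelope) indices are i = 2, i = 1, i = 0.
Intersections between consecutive envelope lines give the roots: for adjacent envelope indices i < j the intersection is x = (a_i − a_j) / (j − i). Reading off the sorted break points: {-6, 6}.
Verification: at each break x_0, at least two indices attain the minimum of min_i(a_i + i · x_0).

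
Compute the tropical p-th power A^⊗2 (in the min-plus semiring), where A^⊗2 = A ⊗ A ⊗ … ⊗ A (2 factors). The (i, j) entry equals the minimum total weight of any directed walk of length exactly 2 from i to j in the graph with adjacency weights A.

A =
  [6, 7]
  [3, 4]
A^⊗2 =
  [10, 11]
  [7, 8]

Each entry (A^⊗2)_ij equals the minimum over all length-2 walks i = v_0 → v_1 → … → v_2 = j of Σ_t A[v_t][v_{t+1}]. For example, for (i, j) = (0, 1) we minimise over 2 possible intermediate vertex sequences; the minimum is 11, attained along the walk 0 → 1 → 1.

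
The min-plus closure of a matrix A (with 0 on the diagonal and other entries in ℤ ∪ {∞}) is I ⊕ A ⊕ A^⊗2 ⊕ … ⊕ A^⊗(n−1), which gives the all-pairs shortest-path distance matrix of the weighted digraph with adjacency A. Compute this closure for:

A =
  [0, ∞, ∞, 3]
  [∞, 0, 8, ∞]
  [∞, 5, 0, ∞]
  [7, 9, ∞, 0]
Closure =
  [0, 12, 20, 3]
  [∞, 0, 8, ∞]
  [∞, 5, 0, ∞]
  [7, 9, 17, 0]

This is the Floyd-Warshall all-pairs shortest-path computation. For each intermediate vertex k = 0, 1, …, 3, update dist[i][j] ← min(dist[i][j], dist[i][k] + dist[k][j]). The final matrix gives, for each (i, j), the minimum total weight of any directed path from i to j (possibly empty when i = j).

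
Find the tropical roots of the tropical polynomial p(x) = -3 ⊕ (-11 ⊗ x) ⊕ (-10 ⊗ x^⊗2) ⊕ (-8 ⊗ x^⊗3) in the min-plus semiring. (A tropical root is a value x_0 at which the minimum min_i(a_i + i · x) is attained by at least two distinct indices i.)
Roots: {-2, -1, 8}

Each tropical root is a break point of the lower envelope of the lines y = a_i + i · x (there are 4 lines, with slopes 0, 1, ..., 3). Only the lines that attain the minimum somewhere contribute to roots; other lines are dominated. Here the surviving (envelope) indices are i = 3, i = 2, i = 1, i = 0.
Intersections between consecutive envelope lines give the roots: for adjacent envelope indices i < j the intersection is x = (a_i − a_j) / (j − i). Reading off the sorted break points: {-2, -1, 8}.
Verification: at each break x_0, at least two indices attain the minimum of min_i(a_i + i · x_0).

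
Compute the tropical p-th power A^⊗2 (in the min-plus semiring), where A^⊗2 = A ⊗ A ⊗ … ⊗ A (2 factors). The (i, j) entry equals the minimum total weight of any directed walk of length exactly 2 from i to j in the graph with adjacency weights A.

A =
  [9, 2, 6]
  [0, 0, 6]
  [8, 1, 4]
A^⊗2 =
  [2, 2, 8]
  [0, 0, 6]
  [1, 1, 7]

Each entry (A^⊗2)_ij equals the minimum over all length-2 walks i = v_0 → v_1 → … → v_2 = j of Σ_t A[v_t][v_{t+1}]. For example, for (i, j) = (0, 2) we minimise over 3 possible intermediate vertex sequences; the minimum is 8, attained along the walk 0 → 1 → 2.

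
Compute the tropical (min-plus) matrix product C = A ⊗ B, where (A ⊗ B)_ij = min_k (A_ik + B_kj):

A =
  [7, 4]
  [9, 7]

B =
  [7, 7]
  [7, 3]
A ⊗ B =
  [11, 7]
  [14, 10]

Apply the min-plus product entry-by-entry:
  C[0][0] = min over k of (A[0][0] + B[0][0] = 7 + 7 = 14, A[0][1] + B[1][0] = 4 + 7 = 11) = 11 (attained at k = 1)
  C[0][1] = min over k of (A[0][0] + B[0][1] = 7 + 7 = 14, A[0][1] + B[1][1] = 4 + 3 = 7) = 7 (attained at k = 1)
  C[1][0] = min over k of (A[1][0] + B[0][0] = 9 + 7 = 16, A[1][1] + B[1][0] = 7 + 7 = 14) = 14 (attained at k = 1)
  C[1][1] = min over k of (A[1][0] + B[0][1] = 9 + 7 = 16, A[1][1] + B[1][1] = 7 + 3 = 10) = 10 (attained at k = 1)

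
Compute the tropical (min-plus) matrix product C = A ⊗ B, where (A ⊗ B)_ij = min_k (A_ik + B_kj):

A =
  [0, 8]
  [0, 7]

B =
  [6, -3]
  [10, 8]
A ⊗ B =
  [6, -3]
  [6, -3]

Apply the min-plus product entry-by-entry:
  C[0][0] = min over k of (A[0][0] + B[0][0] = 0 + 6 = 6, A[0][1] + B[1][0] = 8 + 10 = 18) = 6 (attained at k = 0)
  C[0][1] = min over k of (A[0][0] + B[0][1] = 0 + -3 = -3, A[0][1] + B[1][1] = 8 + 8 = 16) = -3 (attained at k = 0)
  C[1][0] = min over k of (A[1][0] + B[0][0] = 0 + 6 = 6, A[1][1] + B[1][0] = 7 + 10 = 17) = 6 (attained at k = 0)
  C[1][1] = min over k of (A[1][0] + B[0][1] = 0 + -3 = -3, A[1][1] + B[1][1] = 7 + 8 = 15) = -3 (attained at k = 0)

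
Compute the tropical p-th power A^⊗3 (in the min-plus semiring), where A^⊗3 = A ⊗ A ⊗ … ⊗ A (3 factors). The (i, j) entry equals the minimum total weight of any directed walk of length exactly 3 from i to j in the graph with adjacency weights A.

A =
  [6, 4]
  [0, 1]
A^⊗3 =
  [5, 6]
  [2, 3]

Each entry (A^⊗3)_ij equals the minimum over all length-3 walks i = v_0 → v_1 → … → v_3 = j of Σ_t A[v_t][v_{t+1}]. For example, for (i, j) = (0, 1) we minimise over 4 possible intermediate vertex sequences; the minimum is 6, attained along the walk 0 → 1 → 1 → 1.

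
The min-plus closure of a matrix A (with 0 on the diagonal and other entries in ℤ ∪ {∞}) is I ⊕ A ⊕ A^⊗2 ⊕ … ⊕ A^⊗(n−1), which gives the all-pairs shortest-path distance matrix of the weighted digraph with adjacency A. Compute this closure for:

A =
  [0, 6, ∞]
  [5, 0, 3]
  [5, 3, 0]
Closure =
  [0, 6, 9]
  [5, 0, 3]
  [5, 3, 0]

This is the Floyd-Warshall all-pairs shortest-path computation. For each intermediate vertex k = 0, 1, …, 2, update dist[i][j] ← min(dist[i][j], dist[i][k] + dist[k][j]). The final matrix gives, for each (i, j), the minimum total weight of any directed path from i to j (possibly empty when i = j).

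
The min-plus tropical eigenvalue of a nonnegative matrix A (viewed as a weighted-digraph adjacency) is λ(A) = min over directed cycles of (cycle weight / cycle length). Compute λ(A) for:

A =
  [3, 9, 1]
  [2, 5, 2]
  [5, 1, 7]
λ(A) = 4/3

Enumerate directed cycles and compute their means (weight / length). Sample:
  cycle 0 → 0: weight = 3, length = 1, mean = 3/1 ≈ 3.000
  cycle 1 → 1: weight = 5, length = 1, mean = 5/1 ≈ 5.000
  cycle 2 → 2: weight = 7, length = 1, mean = 7/1 ≈ 7.000
  cycle 0 → 1 → 0: weight = 11, length = 2, mean = 11/2 ≈ 5.500
  cycle 0 → 2 → 0: weight = 6, length = 2, mean = 6/2 ≈ 3.000
  cycle 1 → 0 → 1: weight = 11, length = 2, mean = 11/2 ≈ 5.500
Minimum mean = 1.333, attained e.g. along the cycle 0 → 2 → 1 → 0 with weight 4 and length 3. So λ(A) = 4/3 = 4/3.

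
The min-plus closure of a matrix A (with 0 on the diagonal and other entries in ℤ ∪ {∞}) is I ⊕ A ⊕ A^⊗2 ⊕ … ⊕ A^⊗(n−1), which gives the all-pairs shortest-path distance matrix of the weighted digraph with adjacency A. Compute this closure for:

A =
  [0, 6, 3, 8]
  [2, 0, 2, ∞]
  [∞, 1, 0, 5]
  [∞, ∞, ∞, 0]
Closure =
  [0, 4, 3, 8]
  [2, 0, 2, 7]
  [3, 1, 0, 5]
  [∞, ∞, ∞, 0]

This is the Floyd-Warshall all-pairs shortest-path computation. For each intermediate vertex k = 0, 1, …, 3, update dist[i][j] ← min(dist[i][j], dist[i][k] + dist[k][j]). The final matrix gives, for each (i, j), the minimum total weight of any directed path from i to j (possibly empty when i = j).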